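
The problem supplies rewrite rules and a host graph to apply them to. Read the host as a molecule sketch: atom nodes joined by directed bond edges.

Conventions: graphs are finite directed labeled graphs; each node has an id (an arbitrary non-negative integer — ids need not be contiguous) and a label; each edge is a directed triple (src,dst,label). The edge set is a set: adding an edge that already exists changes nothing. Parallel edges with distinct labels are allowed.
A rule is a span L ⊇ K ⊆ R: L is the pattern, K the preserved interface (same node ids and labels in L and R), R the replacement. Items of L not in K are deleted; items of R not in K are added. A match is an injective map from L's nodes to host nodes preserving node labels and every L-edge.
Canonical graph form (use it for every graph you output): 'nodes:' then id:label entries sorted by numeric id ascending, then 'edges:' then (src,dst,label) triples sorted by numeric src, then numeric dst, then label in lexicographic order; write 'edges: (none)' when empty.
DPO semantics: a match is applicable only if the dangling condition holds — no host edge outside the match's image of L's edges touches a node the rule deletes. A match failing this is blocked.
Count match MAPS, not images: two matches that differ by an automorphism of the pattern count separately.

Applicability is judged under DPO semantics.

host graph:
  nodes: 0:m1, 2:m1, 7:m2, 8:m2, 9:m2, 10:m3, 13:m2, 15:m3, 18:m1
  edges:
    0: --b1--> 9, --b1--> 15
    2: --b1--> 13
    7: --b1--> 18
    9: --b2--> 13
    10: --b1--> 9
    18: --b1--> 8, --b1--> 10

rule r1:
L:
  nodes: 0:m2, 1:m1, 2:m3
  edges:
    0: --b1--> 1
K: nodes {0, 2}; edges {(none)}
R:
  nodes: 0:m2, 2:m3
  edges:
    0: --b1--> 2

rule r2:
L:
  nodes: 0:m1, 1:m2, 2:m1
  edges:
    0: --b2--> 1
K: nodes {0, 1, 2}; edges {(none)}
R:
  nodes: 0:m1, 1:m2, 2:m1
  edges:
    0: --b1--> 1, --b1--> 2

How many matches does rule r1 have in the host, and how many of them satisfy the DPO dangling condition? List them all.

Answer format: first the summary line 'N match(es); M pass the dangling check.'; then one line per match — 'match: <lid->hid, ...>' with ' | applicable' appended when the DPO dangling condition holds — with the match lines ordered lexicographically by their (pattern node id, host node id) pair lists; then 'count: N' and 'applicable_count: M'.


2 match(es); 0 pass the dangling check.
match: 0->7, 1->18, 2->10
match: 0->7, 1->18, 2->15
count: 2
applicable_count: 0


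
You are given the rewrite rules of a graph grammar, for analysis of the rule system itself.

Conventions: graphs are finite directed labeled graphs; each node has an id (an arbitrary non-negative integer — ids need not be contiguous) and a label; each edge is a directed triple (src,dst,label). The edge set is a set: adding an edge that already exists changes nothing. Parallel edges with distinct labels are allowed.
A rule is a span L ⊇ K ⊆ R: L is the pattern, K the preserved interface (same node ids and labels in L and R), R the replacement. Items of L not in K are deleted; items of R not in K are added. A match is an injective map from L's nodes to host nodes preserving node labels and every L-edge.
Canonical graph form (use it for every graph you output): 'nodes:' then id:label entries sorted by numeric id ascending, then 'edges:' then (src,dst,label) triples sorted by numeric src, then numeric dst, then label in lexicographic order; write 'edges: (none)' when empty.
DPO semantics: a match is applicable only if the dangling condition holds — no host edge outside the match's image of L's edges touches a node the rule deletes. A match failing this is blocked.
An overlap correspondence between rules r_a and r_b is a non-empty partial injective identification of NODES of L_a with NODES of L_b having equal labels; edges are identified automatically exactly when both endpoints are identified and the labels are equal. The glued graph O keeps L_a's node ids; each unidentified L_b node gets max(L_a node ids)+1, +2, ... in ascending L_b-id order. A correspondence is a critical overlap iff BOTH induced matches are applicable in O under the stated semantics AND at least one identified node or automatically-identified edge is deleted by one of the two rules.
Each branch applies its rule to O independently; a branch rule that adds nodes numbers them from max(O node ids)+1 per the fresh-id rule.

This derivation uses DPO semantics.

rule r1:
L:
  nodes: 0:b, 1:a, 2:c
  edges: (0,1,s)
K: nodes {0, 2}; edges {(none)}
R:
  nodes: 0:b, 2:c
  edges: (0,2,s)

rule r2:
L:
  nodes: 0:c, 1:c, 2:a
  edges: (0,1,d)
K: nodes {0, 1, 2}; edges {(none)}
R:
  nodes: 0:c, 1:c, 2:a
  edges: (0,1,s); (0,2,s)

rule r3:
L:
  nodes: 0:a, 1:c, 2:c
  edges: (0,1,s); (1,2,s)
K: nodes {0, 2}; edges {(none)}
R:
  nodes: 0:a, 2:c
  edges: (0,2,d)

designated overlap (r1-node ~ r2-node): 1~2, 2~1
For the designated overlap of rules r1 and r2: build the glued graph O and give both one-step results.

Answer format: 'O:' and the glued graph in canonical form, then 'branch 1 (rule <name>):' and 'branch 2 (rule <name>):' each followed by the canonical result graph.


O:
nodes: 0:b, 1:a, 2:c, 3:c
edges: (0,1,s); (3,2,d)
branch 1 (rule r1):
nodes: 0:b, 2:c, 3:c
edges: (0,2,s); (3,2,d)
branch 2 (rule r2):
nodes: 0:b, 1:a, 2:c, 3:c
edges: (0,1,s); (3,1,s); (3,2,s)


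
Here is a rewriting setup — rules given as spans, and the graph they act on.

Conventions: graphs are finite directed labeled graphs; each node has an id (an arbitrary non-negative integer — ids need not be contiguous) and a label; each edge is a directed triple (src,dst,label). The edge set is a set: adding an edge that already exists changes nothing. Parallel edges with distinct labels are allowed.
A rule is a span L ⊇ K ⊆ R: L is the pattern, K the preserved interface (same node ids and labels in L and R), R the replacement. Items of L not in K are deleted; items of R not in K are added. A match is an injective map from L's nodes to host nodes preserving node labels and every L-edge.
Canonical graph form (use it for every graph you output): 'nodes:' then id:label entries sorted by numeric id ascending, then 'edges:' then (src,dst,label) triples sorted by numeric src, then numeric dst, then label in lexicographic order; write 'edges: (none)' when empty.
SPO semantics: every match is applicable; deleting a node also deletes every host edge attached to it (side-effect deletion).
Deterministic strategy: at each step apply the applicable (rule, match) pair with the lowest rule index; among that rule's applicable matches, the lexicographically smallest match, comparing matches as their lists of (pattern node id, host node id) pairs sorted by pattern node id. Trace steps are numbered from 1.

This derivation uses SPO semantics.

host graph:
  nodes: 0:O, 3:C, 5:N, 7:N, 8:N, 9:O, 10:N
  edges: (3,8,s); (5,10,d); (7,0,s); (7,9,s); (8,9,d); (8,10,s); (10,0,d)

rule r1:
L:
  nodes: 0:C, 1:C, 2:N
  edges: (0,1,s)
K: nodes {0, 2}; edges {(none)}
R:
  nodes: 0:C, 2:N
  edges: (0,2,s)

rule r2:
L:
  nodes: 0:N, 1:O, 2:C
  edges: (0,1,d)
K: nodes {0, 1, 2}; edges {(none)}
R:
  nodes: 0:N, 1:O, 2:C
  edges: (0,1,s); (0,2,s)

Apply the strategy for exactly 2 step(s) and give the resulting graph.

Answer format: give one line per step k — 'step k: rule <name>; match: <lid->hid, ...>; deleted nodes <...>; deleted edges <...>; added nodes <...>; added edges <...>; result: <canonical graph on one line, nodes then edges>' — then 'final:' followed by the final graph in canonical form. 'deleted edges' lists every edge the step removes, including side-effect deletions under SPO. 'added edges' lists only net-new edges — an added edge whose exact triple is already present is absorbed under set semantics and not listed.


step 1: rule r2; match: 0->8, 1->9, 2->3; deleted nodes (none); deleted edges (8,9,d); added nodes (none); added edges (8,3,s); (8,9,s); result: nodes: 0:O, 3:C, 5:N, 7:N, 8:N, 9:O, 10:N edges: (3,8,s); (5,10,d); (7,0,s); (7,9,s); (8,3,s); (8,9,s); (8,10,s); (10,0,d)
step 2: rule r2; match: 0->10, 1->0, 2->3; deleted nodes (none); deleted edges (10,0,d); added nodes (none); added edges (10,0,s); (10,3,s); result: nodes: 0:O, 3:C, 5:N, 7:N, 8:N, 9:O, 10:N edges: (3,8,s); (5,10,d); (7,0,s); (7,9,s); (8,3,s); (8,9,s); (8,10,s); (10,0,s); (10,3,s)
final:
nodes: 0:O, 3:C, 5:N, 7:N, 8:N, 9:O, 10:N
edges: (3,8,s); (5,10,d); (7,0,s); (7,9,s); (8,3,s); (8,9,s); (8,10,s); (10,0,s); (10,3,s)


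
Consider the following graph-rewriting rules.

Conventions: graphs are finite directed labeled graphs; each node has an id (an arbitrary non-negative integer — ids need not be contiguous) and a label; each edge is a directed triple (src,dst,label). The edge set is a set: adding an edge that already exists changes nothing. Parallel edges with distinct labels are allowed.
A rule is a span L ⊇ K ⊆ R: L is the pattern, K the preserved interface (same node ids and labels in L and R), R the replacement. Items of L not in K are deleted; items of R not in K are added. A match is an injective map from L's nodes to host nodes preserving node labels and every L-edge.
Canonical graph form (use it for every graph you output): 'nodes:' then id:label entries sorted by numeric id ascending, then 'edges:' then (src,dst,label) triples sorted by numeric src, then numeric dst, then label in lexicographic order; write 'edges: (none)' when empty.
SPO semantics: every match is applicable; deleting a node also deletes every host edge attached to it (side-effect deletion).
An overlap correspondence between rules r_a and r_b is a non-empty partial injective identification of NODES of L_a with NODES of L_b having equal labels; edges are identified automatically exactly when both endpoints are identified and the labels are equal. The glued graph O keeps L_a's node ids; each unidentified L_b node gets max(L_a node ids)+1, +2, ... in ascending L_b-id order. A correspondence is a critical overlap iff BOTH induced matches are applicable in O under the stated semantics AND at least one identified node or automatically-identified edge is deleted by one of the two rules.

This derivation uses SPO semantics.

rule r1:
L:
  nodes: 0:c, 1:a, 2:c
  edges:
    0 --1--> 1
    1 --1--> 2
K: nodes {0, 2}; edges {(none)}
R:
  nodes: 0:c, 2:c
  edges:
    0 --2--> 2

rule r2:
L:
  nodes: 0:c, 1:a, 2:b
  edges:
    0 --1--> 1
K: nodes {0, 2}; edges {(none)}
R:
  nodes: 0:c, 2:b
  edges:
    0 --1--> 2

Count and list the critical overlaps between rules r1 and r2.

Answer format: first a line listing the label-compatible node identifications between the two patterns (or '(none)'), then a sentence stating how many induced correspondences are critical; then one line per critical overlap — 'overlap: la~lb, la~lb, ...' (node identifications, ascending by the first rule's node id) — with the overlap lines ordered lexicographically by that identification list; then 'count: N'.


label-compatible node identifications between L(r1) and L(r2): 0~0, 1~1, 2~0
3 of the induced correspondences are critical overlaps of r1 and r2.
overlap: 0~0, 1~1
overlap: 1~1
overlap: 1~1, 2~0
count: 3


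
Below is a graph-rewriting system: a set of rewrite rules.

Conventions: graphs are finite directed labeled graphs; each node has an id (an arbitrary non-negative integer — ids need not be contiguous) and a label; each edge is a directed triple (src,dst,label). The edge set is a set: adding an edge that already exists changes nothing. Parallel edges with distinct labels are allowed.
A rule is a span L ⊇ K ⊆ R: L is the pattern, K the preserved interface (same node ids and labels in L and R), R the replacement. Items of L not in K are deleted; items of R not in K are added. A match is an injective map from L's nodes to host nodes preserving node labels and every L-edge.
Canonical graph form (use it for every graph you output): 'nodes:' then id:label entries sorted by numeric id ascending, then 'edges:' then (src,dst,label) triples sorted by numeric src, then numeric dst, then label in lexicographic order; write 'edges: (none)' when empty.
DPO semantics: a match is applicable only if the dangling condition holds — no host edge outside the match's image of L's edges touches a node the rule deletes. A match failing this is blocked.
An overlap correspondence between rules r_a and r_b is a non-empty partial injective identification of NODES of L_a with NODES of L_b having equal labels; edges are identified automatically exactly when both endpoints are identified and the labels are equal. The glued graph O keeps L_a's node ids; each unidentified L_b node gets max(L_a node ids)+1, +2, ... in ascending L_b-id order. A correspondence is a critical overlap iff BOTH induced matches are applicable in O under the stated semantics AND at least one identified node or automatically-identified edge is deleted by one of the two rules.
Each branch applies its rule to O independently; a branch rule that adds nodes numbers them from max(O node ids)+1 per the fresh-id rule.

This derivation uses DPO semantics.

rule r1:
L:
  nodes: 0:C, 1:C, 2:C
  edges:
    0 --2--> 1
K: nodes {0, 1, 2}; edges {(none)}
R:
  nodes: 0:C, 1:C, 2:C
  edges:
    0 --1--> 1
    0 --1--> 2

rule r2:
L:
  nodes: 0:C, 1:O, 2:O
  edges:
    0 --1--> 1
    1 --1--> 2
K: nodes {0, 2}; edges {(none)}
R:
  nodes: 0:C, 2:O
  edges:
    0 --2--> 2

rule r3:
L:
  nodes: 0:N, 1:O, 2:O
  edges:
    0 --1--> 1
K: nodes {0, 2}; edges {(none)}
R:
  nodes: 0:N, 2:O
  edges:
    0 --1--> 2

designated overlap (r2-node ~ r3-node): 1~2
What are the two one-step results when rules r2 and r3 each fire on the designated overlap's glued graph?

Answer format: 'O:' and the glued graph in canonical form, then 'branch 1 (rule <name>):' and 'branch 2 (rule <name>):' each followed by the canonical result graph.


O:
nodes: 0:C, 1:O, 2:O, 3:N, 4:O
edges: (0,1,1); (1,2,1); (3,4,1)
branch 1 (rule r2):
nodes: 0:C, 2:O, 3:N, 4:O
edges: (0,2,2); (3,4,1)
branch 2 (rule r3):
nodes: 0:C, 1:O, 2:O, 3:N
edges: (0,1,1); (1,2,1); (3,1,1)


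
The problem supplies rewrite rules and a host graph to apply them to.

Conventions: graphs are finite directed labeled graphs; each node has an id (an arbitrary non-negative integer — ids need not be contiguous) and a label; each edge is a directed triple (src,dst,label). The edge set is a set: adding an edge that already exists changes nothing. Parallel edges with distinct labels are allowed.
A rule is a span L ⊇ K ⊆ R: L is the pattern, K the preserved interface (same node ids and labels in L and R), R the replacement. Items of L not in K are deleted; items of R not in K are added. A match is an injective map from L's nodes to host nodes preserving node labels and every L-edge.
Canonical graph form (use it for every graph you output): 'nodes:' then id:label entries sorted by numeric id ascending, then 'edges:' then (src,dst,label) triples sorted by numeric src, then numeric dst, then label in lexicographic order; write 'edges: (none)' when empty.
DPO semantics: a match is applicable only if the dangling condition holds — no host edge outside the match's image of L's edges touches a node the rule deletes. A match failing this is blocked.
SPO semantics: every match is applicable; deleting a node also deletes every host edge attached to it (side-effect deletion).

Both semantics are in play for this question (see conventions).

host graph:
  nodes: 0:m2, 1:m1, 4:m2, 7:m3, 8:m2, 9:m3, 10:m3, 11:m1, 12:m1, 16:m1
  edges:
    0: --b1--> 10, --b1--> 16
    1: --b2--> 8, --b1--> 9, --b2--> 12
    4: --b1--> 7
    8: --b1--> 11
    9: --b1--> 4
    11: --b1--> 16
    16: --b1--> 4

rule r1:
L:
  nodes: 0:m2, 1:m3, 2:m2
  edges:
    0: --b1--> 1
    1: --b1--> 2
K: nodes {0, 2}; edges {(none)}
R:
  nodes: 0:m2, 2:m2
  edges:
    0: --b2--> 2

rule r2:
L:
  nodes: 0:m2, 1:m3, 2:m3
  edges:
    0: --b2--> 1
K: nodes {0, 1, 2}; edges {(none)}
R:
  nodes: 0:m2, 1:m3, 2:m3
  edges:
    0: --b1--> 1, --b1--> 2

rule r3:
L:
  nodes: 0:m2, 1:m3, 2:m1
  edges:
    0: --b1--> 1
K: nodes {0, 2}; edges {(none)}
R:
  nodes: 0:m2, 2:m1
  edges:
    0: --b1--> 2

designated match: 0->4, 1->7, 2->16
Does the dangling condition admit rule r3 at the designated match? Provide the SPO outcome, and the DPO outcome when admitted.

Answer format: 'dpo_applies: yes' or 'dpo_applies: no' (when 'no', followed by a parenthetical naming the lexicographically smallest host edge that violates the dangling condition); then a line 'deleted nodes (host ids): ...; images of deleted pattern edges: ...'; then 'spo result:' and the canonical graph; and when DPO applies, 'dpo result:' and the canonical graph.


dpo_applies: yes
deleted nodes (host ids): 7; images of deleted pattern edges: (4,7,b1)
spo result:
nodes: 0:m2, 1:m1, 4:m2, 8:m2, 9:m3, 10:m3, 11:m1, 12:m1, 16:m1
edges: (0,10,b1); (0,16,b1); (1,8,b2); (1,9,b1); (1,12,b2); (4,16,b1); (8,11,b1); (9,4,b1); (11,16,b1); (16,4,b1)
dpo result:
nodes: 0:m2, 1:m1, 4:m2, 8:m2, 9:m3, 10:m3, 11:m1, 12:m1, 16:m1
edges: (0,10,b1); (0,16,b1); (1,8,b2); (1,9,b1); (1,12,b2); (4,16,b1); (8,11,b1); (9,4,b1); (11,16,b1); (16,4,b1)


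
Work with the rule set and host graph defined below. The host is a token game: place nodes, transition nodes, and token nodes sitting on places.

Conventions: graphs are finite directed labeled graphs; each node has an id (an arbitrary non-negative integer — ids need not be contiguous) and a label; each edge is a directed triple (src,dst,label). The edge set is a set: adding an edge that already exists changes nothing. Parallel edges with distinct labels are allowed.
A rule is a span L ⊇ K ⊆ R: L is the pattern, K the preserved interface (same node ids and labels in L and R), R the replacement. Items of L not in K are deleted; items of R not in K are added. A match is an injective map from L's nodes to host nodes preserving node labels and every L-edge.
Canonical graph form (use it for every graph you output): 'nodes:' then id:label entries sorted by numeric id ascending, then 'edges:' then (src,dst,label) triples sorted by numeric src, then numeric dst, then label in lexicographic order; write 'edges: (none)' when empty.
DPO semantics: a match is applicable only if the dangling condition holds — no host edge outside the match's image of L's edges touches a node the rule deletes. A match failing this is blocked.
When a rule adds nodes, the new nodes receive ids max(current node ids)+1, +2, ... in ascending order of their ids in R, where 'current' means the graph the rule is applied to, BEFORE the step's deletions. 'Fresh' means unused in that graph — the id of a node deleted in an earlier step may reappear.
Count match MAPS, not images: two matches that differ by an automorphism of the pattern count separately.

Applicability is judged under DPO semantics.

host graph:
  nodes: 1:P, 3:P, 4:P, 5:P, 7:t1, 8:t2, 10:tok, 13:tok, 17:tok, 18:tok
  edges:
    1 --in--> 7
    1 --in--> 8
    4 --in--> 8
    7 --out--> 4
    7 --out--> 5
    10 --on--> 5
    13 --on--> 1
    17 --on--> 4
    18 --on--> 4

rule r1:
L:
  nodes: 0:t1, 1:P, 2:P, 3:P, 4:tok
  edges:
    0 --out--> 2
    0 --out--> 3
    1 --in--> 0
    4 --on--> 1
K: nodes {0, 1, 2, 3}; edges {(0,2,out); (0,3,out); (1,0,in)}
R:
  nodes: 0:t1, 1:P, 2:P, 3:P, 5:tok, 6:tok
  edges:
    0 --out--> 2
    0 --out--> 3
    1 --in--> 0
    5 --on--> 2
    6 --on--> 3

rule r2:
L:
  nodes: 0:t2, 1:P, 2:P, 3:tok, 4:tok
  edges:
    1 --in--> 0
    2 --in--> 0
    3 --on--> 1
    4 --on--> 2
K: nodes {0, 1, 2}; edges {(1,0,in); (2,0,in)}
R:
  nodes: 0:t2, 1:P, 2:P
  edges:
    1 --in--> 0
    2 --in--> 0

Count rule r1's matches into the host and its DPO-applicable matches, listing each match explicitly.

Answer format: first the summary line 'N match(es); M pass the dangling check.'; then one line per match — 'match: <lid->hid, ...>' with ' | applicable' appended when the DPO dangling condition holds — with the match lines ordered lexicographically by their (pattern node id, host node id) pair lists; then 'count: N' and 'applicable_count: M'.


2 match(es); 2 pass the dangling check.
match: 0->7, 1->1, 2->4, 3->5, 4->13 | applicable
match: 0->7, 1->1, 2->5, 3->4, 4->13 | applicable
count: 2
applicable_count: 2


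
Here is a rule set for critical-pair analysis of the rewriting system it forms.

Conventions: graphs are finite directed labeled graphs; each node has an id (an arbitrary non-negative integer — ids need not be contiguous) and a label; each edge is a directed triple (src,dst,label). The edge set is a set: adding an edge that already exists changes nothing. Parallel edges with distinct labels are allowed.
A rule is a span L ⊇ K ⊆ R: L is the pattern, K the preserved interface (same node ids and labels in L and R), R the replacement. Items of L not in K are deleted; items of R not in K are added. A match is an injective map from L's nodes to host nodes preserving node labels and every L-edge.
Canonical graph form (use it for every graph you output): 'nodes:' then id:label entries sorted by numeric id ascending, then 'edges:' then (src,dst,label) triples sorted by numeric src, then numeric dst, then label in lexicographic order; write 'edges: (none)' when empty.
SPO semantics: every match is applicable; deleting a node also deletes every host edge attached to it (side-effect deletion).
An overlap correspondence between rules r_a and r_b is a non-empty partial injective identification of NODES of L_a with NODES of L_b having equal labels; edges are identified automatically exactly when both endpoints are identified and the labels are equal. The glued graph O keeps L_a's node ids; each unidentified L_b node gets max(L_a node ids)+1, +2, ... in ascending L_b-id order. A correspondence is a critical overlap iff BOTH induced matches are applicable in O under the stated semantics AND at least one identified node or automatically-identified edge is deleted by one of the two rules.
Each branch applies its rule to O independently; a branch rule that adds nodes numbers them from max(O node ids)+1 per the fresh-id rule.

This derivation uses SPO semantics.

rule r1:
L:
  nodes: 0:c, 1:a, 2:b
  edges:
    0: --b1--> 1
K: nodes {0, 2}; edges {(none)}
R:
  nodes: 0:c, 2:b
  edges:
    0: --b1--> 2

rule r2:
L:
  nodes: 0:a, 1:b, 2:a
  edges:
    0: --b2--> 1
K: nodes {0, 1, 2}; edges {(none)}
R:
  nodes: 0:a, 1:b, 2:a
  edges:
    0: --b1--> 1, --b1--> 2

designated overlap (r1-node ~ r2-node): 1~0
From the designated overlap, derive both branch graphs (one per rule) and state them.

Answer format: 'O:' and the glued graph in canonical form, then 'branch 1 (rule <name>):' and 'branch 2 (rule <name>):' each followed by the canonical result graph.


O:
nodes: 0:c, 1:a, 2:b, 3:b, 4:a
edges: (0,1,b1); (1,3,b2)
branch 1 (rule r1):
nodes: 0:c, 2:b, 3:b, 4:a
edges: (0,2,b1)
branch 2 (rule r2):
nodes: 0:c, 1:a, 2:b, 3:b, 4:a
edges: (0,1,b1); (1,3,b1); (1,4,b1)


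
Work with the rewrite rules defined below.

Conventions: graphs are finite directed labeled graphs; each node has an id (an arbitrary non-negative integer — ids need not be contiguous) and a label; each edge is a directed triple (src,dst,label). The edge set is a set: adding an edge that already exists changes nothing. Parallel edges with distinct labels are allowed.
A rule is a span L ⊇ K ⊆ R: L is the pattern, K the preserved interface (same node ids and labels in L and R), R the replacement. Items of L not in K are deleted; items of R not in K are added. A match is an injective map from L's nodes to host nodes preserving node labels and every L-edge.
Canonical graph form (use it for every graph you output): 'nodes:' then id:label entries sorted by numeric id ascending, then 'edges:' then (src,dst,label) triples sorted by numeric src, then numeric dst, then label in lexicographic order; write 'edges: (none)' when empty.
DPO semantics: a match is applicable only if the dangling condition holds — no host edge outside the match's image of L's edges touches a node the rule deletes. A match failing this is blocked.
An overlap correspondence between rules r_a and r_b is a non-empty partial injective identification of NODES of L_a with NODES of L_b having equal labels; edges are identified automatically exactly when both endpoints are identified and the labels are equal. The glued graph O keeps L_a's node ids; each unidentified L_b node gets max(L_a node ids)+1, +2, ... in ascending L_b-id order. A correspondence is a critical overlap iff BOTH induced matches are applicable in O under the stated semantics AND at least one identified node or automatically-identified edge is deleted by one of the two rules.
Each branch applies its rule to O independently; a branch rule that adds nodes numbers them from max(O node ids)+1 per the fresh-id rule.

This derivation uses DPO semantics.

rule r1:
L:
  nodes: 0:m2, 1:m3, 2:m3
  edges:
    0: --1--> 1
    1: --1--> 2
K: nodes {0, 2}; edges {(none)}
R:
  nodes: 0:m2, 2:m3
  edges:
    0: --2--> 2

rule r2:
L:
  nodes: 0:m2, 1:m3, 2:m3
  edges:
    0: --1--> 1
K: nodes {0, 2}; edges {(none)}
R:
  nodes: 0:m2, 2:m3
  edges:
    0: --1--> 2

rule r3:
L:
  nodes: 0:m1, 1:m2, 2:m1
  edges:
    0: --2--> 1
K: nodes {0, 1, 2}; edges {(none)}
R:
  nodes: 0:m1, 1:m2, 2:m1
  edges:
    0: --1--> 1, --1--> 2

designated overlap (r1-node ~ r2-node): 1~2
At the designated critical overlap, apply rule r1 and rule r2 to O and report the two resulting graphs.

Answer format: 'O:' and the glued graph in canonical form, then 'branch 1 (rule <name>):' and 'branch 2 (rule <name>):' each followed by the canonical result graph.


O:
nodes: 0:m2, 1:m3, 2:m3, 3:m2, 4:m3
edges: (0,1,1); (1,2,1); (3,4,1)
branch 1 (rule r1):
nodes: 0:m2, 2:m3, 3:m2, 4:m3
edges: (0,2,2); (3,4,1)
branch 2 (rule r2):
nodes: 0:m2, 1:m3, 2:m3, 3:m2
edges: (0,1,1); (1,2,1); (3,1,1)


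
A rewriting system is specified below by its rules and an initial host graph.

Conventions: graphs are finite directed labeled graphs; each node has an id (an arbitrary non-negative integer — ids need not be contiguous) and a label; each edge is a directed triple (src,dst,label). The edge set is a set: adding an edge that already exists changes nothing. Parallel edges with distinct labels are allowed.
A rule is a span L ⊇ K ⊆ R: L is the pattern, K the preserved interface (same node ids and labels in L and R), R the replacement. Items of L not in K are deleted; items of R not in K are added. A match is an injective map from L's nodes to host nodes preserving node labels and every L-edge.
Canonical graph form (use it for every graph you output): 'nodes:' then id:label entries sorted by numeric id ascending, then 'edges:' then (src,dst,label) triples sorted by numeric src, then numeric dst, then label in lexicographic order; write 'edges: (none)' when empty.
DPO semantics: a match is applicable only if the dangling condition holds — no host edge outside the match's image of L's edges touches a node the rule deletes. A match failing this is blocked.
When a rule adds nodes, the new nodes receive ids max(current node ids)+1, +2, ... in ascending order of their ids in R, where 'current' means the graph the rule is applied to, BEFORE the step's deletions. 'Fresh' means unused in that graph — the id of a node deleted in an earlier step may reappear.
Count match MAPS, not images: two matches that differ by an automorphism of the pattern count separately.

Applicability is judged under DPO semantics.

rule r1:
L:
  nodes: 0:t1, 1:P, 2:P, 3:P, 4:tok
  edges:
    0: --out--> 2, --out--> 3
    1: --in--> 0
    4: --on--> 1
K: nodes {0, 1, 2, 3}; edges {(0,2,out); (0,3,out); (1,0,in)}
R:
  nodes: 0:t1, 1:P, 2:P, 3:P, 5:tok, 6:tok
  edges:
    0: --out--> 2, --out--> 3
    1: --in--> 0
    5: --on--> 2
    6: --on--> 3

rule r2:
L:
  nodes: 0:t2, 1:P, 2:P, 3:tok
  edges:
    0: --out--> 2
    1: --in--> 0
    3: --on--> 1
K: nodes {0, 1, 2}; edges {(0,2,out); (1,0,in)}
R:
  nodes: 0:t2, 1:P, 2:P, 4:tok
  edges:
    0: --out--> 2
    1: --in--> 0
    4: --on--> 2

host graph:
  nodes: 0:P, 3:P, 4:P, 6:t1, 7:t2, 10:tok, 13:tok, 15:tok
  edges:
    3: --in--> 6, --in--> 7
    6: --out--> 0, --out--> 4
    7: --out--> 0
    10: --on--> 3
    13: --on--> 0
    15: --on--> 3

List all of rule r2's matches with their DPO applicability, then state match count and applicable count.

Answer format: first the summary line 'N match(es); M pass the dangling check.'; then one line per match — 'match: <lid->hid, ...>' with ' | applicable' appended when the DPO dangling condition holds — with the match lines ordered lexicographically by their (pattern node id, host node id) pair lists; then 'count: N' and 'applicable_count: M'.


2 match(es); 2 pass the dangling check.
match: 0->7, 1->3, 2->0, 3->10 | applicable
match: 0->7, 1->3, 2->0, 3->15 | applicable
count: 2
applicable_count: 2


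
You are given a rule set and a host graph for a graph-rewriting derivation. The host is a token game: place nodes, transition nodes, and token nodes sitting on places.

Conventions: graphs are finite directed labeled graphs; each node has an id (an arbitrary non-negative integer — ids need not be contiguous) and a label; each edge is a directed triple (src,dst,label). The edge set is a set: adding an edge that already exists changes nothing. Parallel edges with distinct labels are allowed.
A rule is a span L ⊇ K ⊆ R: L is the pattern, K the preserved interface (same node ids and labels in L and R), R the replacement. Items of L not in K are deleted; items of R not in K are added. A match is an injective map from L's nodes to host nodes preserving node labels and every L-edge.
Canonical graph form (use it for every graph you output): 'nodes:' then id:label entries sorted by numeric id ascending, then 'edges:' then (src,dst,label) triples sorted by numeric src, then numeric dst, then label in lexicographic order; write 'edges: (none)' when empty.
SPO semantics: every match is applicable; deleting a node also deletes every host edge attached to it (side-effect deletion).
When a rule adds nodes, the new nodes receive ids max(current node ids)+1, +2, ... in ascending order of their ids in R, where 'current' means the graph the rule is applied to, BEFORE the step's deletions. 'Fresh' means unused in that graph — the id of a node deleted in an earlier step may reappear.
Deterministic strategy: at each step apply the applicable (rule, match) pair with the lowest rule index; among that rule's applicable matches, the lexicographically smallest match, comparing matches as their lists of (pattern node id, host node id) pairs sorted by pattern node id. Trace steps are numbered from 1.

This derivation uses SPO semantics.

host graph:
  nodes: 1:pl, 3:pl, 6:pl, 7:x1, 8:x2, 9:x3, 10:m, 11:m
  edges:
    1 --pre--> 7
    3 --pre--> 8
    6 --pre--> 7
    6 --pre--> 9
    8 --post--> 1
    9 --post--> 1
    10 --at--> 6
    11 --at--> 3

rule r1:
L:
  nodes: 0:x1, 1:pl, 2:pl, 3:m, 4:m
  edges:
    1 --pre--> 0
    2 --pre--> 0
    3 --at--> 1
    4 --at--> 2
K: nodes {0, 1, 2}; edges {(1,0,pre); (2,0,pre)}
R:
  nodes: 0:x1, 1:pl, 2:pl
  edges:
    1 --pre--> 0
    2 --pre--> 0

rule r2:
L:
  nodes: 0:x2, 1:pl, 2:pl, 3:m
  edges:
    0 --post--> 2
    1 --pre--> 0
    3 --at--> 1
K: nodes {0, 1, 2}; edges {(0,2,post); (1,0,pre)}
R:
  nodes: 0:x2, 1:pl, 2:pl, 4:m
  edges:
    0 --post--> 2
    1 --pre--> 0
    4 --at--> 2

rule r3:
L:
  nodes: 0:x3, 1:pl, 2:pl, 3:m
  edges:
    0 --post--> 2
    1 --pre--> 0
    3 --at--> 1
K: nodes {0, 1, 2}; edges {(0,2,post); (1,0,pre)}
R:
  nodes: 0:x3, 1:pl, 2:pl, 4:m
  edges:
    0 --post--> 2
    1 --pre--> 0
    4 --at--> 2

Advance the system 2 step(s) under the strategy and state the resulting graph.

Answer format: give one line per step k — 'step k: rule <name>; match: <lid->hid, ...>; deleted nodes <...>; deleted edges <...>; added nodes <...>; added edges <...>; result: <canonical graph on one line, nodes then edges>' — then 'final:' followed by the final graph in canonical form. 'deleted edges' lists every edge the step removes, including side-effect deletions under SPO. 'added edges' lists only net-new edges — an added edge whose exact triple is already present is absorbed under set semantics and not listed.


step 1: rule r2; match: 0->8, 1->3, 2->1, 3->11; deleted nodes 11; deleted edges (11,3,at); added nodes 12; added edges (12,1,at); result: nodes: 1:pl, 3:pl, 6:pl, 7:x1, 8:x2, 9:x3, 10:m, 12:m edges: (1,7,pre); (3,8,pre); (6,7,pre); (6,9,pre); (8,1,post); (9,1,post); (10,6,at); (12,1,at)
step 2: rule r1; match: 0->7, 1->1, 2->6, 3->12, 4->10; deleted nodes 10, 12; deleted edges (10,6,at); (12,1,at); added nodes (none); added edges (none); result: nodes: 1:pl, 3:pl, 6:pl, 7:x1, 8:x2, 9:x3 edges: (1,7,pre); (3,8,pre); (6,7,pre); (6,9,pre); (8,1,post); (9,1,post)
final:
nodes: 1:pl, 3:pl, 6:pl, 7:x1, 8:x2, 9:x3
edges: (1,7,pre); (3,8,pre); (6,7,pre); (6,9,pre); (8,1,post); (9,1,post)


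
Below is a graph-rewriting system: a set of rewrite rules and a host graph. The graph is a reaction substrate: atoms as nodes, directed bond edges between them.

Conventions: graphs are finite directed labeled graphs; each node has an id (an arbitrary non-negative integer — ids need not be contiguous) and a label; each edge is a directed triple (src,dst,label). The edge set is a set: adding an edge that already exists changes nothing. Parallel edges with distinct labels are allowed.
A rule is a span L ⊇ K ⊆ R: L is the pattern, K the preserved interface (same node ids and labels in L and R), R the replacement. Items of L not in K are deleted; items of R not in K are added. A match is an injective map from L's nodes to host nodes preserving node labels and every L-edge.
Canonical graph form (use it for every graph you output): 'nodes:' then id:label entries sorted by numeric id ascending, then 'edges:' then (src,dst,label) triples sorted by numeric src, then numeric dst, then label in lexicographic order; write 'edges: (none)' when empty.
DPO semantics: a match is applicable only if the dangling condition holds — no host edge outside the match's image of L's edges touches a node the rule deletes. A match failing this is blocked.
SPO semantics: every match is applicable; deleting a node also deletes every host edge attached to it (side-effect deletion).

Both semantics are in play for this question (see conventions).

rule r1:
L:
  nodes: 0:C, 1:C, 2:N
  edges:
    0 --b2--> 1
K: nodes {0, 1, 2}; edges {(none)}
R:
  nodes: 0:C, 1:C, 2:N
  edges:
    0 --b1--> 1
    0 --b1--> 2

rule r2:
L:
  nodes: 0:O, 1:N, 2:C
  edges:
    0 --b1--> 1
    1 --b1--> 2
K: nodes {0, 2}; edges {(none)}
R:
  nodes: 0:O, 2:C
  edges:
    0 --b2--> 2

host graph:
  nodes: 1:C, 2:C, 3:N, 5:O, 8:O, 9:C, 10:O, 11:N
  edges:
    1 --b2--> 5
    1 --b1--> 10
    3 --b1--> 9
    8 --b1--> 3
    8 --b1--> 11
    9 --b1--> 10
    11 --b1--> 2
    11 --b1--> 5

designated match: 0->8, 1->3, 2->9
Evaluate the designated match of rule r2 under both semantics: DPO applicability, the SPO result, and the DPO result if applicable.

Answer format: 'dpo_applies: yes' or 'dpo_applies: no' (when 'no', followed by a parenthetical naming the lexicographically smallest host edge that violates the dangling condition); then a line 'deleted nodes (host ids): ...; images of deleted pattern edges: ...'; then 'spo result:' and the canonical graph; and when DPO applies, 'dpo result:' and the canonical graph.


dpo_applies: yes
deleted nodes (host ids): 3; images of deleted pattern edges: (3,9,b1); (8,3,b1)
spo result:
nodes: 1:C, 2:C, 5:O, 8:O, 9:C, 10:O, 11:N
edges: (1,5,b2); (1,10,b1); (8,9,b2); (8,11,b1); (9,10,b1); (11,2,b1); (11,5,b1)
dpo result:
nodes: 1:C, 2:C, 5:O, 8:O, 9:C, 10:O, 11:N
edges: (1,5,b2); (1,10,b1); (8,9,b2); (8,11,b1); (9,10,b1); (11,2,b1); (11,5,b1)


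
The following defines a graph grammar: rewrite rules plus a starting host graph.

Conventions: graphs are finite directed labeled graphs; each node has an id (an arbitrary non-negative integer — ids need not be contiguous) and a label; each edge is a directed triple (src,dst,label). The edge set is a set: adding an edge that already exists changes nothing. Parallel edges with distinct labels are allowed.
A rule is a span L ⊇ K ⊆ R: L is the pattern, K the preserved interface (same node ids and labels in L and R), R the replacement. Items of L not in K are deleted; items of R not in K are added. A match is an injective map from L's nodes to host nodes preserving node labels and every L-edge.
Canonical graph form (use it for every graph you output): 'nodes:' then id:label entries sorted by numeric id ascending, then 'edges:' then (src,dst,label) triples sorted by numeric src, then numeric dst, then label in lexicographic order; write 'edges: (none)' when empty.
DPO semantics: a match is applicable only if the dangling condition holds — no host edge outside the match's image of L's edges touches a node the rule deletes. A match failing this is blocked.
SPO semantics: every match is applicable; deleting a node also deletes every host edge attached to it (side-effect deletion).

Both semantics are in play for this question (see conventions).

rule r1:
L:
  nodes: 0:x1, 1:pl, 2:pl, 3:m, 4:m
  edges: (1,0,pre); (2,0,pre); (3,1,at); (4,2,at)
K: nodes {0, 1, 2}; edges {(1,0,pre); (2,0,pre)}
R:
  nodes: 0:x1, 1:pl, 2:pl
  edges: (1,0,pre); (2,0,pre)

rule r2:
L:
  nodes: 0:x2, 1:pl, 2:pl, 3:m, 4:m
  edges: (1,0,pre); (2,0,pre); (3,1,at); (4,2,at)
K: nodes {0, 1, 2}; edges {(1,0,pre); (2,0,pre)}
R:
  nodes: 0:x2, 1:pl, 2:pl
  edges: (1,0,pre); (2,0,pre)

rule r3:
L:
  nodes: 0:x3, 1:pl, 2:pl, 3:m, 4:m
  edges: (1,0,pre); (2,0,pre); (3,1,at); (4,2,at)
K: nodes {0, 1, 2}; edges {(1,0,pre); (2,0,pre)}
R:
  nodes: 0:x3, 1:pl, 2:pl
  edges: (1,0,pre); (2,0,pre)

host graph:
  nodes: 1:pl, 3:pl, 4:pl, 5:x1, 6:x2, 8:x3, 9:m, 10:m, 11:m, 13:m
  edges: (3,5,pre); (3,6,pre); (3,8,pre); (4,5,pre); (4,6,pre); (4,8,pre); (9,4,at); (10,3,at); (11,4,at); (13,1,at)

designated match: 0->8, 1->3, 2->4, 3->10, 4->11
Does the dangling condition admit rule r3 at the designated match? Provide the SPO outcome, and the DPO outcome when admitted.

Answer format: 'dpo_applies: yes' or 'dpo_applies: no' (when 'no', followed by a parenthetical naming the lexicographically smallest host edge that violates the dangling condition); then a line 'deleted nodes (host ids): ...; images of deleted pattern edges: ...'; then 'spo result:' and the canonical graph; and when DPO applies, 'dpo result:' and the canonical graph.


dpo_applies: yes
deleted nodes (host ids): 10, 11; images of deleted pattern edges: (10,3,at); (11,4,at)
spo result:
nodes: 1:pl, 3:pl, 4:pl, 5:x1, 6:x2, 8:x3, 9:m, 13:m
edges: (3,5,pre); (3,6,pre); (3,8,pre); (4,5,pre); (4,6,pre); (4,8,pre); (9,4,at); (13,1,at)
dpo result:
nodes: 1:pl, 3:pl, 4:pl, 5:x1, 6:x2, 8:x3, 9:m, 13:m
edges: (3,5,pre); (3,6,pre); (3,8,pre); (4,5,pre); (4,6,pre); (4,8,pre); (9,4,at); (13,1,at)


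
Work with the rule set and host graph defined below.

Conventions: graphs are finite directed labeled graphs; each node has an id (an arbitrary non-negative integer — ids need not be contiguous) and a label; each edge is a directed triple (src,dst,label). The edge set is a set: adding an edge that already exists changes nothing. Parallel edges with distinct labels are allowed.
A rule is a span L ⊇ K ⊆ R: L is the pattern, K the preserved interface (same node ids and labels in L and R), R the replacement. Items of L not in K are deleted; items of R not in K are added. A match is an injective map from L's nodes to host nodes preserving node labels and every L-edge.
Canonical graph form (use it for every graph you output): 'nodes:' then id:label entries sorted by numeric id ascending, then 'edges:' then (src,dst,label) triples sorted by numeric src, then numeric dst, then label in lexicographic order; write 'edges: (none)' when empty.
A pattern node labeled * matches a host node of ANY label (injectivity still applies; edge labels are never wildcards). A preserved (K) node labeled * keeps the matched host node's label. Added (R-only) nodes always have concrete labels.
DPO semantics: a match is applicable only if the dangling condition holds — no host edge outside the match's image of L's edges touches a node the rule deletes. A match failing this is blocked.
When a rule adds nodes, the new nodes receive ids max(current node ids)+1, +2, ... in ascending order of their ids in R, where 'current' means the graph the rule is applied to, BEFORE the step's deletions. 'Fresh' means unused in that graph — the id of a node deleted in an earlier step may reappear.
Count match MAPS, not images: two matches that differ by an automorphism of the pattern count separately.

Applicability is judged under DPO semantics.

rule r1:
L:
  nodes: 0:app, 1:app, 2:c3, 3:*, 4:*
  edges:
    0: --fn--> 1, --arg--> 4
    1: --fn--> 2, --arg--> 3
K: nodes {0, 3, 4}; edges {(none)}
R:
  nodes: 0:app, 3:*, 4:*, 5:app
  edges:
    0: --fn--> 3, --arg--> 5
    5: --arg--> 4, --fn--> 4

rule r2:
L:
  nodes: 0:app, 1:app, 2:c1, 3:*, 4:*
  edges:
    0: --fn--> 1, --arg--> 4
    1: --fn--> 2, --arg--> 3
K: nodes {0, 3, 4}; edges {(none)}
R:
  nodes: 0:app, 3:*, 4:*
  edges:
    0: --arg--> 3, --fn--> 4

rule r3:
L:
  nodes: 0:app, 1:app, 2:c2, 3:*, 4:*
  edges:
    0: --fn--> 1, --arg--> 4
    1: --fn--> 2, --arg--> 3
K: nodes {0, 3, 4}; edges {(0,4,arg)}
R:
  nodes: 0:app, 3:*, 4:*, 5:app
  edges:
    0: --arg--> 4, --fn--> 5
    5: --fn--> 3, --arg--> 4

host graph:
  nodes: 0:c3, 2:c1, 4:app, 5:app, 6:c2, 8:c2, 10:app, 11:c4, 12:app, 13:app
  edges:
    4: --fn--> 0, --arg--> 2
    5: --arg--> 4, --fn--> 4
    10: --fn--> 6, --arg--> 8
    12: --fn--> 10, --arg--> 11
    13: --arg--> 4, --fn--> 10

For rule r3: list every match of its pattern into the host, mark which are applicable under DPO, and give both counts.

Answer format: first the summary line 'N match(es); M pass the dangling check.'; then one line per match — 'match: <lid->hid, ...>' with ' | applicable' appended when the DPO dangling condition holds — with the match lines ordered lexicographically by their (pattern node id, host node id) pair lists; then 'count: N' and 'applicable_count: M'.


2 match(es); 0 pass the dangling check.
match: 0->12, 1->10, 2->6, 3->8, 4->11
match: 0->13, 1->10, 2->6, 3->8, 4->4
count: 2
applicable_count: 0
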